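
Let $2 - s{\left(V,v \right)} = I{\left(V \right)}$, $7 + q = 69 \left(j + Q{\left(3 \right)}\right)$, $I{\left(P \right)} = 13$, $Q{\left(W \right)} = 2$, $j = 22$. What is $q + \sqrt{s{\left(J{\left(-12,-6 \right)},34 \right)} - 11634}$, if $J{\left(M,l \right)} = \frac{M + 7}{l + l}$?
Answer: $1649 + i \sqrt{11645} \approx 1649.0 + 107.91 i$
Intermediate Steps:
$J{\left(M,l \right)} = \frac{7 + M}{2 l}$
$q = 1649$ ($q = -7 + 69 \left(22 + 2\right) = -7 + 69 \cdot 24 = -7 + 1656 = 1649$)
$s{\left(V,v \right)} = -11$ ($s{\left(V,v \right)} = 2 - 13 = -11$)
$q + \sqrt{s{\left(J{\left(-12,-6 \right)},34 \right)} - 11634} = 1649 + \sqrt{-11 - 11634} = 1649 + \sqrt{-11645} = 1649 + i \sqrt{11645}$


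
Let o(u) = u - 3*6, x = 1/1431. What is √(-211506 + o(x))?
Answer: I*√48127844037/477 ≈ 459.92*I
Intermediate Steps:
x = 1/1431 ≈ 0.00069881
o(u) = -18 + u (o(u) = u - 18 = -18 + u)
√(-211506 + o(x)) = √(-211506 + (-18 + 1/1431)) = √(-211506 - 25757/1431) = √(-302690843/1431) = I*√48127844037/477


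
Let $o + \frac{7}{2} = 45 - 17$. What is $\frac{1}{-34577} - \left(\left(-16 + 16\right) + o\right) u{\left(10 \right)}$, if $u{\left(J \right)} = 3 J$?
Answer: $- \frac{25414096}{34577} \approx -735.0$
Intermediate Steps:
$o = \frac{49}{2}$ ($o = - \frac{7}{2} + \left(45 - 17\right) = - \frac{7}{2} + 28 = \frac{49}{2} \approx 24.5$)
$\frac{1}{-34577} - \left(\left(-16 + 16\right) + o\right) u{\left(10 \right)} = \frac{1}{-34577} - \left(\left(-16 + 16\right) + \frac{49}{2}\right) 3 \cdot 10 = - \frac{1}{34577} - \left(0 + \frac{49}{2}\right) 30 = - \frac{1}{34577} - \frac{49}{2} \cdot 30 = - \frac{1}{34577} - 735 = - \frac{25414096}{34577}$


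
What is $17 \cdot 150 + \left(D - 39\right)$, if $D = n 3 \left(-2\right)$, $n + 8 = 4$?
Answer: $2535$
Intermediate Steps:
$n = -4$ ($n = -8 + 4 = -4$)
$D = 24$ ($D = \left(-4\right) 3 \left(-2\right) = \left(-12\right) \left(-2\right) = 24$)
$17 \cdot 150 + \left(D - 39\right) = 17 \cdot 150 + \left(24 - 39\right) = 2550 + \left(24 - 39\right) = 2550 - 15 = 2535$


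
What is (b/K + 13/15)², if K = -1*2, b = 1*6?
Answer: 1024/225 ≈ 4.5511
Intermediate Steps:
b = 6
K = -2
(b/K + 13/15)² = (6/(-2) + 13/15)² = (6*(-½) + 13*(1/15))² = (-3 + 13/15)² = (-32/15)² = 1024/225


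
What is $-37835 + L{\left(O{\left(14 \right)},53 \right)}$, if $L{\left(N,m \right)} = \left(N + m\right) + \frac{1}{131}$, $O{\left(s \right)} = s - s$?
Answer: $- \frac{4949441}{131} \approx -37782.0$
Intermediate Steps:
$O{\left(s \right)} = 0$
$L{\left(N,m \right)} = \frac{1}{131} + N + m$ ($L{\left(N,m \right)} = \left(N + m\right) + \frac{1}{131} = \frac{1}{131} + N + m$)
$-37835 + L{\left(O{\left(14 \right)},53 \right)} = -37835 + \left(\frac{1}{131} + 0 + 53\right) = -37835 + \frac{6944}{131} = - \frac{4949441}{131}$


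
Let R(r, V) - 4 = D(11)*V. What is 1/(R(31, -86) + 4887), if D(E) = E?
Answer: 1/3945 ≈ 0.00025349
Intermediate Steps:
R(r, V) = 4 + 11*V
1/(R(31, -86) + 4887) = 1/((4 + 11*(-86)) + 4887) = 1/((4 - 946) + 4887) = 1/(-942 + 4887) = 1/3945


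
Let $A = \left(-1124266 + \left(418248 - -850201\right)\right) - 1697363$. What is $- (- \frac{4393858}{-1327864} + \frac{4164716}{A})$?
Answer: $- \frac{161784490227}{257801475940} \approx -0.62755$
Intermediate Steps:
$A = -1553180$ ($A = \left(-1124266 + \left(418248 + 850201\right)\right) - 1697363 = \left(-1124266 + 1268449\right) - 1697363 = 144183 - 1697363 = -1553180$)
$- (- \frac{4393858}{-1327864} + \frac{4164716}{A}) = - (- \frac{4393858}{-1327864} + \frac{4164716}{-1553180}) = - (\left(-4393858\right) \left(- \frac{1}{1327864}\right) + 4164716 \left(- \frac{1}{1553180}\right)) = - (\frac{2196929}{663932} - \frac{1041179}{388295}) = \left(-1\right) \frac{161784490227}{257801475940} = - \frac{161784490227}{257801475940}$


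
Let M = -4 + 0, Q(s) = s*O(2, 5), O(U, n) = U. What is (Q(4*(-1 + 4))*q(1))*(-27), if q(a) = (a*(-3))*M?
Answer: -7776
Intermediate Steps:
Q(s) = 2*s (Q(s) = s*2 = 2*s)
M = -4
q(a) = 12*a (q(a) = (a*(-3))*(-4) = -3*a*(-4) = 12*a)
(Q(4*(-1 + 4))*q(1))*(-27) = ((2*(4*(-1 + 4)))*(12*1))*(-27) = ((2*(4*3))*12)*(-27) = ((2*12)*12)*(-27) = (24*12)*(-27) = 288*(-27) = -7776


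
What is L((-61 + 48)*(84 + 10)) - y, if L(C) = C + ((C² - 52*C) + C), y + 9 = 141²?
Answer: 1534512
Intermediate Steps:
y = 19872 (y = -9 + 141² = -9 + 19881 = 19872)
L(C) = C² - 50*C (L(C) = C + (C² - 51*C) = C² - 50*C)
L((-61 + 48)*(84 + 10)) - y = ((-61 + 48)*(84 + 10))*(-50 + (-61 + 48)*(84 + 10)) - 1*19872 = (-13*94)*(-50 - 13*94) - 19872 = -1222*(-50 - 1222) - 19872 = -1222*(-1272) - 19872 = 1554384 - 19872 = 1534512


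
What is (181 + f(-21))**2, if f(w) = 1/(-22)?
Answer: 15848361/484 ≈ 32745.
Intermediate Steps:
f(w) = -1/22
(181 + f(-21))**2 = (181 - 1/22)**2 = (3981/22)**2 = 15848361/484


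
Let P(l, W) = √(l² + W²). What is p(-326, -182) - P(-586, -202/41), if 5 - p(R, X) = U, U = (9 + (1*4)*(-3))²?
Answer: -4 - 2*√144322370/41 ≈ -590.02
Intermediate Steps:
U = 9 (U = (9 + 4*(-3))² = (9 - 12)² = (-3)² = 9)
p(R, X) = -4 (p(R, X) = 5 - 1*9 = 5 - 9 = -4)
P(l, W) = √(W² + l²)
p(-326, -182) - P(-586, -202/41) = -4 - √((-202/41)² + (-586)²) = -4 - √((-202*1/41)² + 343396) = -4 - √((-202/41)² + 343396) = -4 - √(40804/1681 + 343396) = -4 - √(577289480/1681) = -4 - 2*√144322370/41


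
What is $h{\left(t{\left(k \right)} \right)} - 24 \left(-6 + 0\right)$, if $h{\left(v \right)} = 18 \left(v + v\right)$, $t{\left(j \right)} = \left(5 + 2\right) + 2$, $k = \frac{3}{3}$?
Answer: $468$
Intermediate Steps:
$k = 1$ ($k = 3 \cdot \frac{1}{3} = 1$)
$t{\left(j \right)} = 9$ ($t{\left(j \right)} = 7 + 2 = 9$)
$h{\left(v \right)} = 36 v$ ($h{\left(v \right)} = 18 \cdot 2 v = 36 v$)
$h{\left(t{\left(k \right)} \right)} - 24 \left(-6 + 0\right) = 36 \cdot 9 - 24 \left(-6 + 0\right) = 324 - -144 = 324 + 144 = 468$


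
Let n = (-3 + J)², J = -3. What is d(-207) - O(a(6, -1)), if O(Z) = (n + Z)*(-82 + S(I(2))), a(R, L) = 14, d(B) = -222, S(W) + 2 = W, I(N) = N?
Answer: 3878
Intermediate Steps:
S(W) = -2 + W
n = 36 (n = (-3 - 3)² = (-6)² = 36)
O(Z) = -2952 - 82*Z (O(Z) = (36 + Z)*(-82 + (-2 + 2)) = (36 + Z)*(-82 + 0) = (36 + Z)*(-82) = -2952 - 82*Z)
d(-207) - O(a(6, -1)) = -222 - (-2952 - 82*14) = -222 - (-2952 - 1148) = -222 - 1*(-4100) = -222 + 4100 = 3878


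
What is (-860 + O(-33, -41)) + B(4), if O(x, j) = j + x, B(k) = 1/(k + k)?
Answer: -7471/8 ≈ -933.88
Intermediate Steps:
B(k) = 1/(2*k)
(-860 + O(-33, -41)) + B(4) = (-860 + (-41 - 33)) + (1/2)/4 = (-860 - 74) + (1/2)*(1/4) = -934 + 1/8 = -7471/8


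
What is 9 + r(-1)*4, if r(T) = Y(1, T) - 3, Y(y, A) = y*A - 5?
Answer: -27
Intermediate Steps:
Y(y, A) = -5 + A*y (Y(y, A) = A*y - 5 = -5 + A*y)
r(T) = -8 + T (r(T) = (-5 + T*1) - 3 = (-5 + T) - 3 = -8 + T)
9 + r(-1)*4 = 9 + (-8 - 1)*4 = 9 - 9*4 = 9 - 36 = -27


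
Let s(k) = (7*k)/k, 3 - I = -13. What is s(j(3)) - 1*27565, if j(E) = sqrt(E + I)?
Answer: -27558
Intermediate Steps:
I = 16 (I = 3 - 1*(-13) = 3 + 13 = 16)
j(E) = sqrt(16 + E) (j(E) = sqrt(E + 16) = sqrt(16 + E))
s(k) = 7
s(j(3)) - 1*27565 = 7 - 1*27565 = 7 - 27565 = -27558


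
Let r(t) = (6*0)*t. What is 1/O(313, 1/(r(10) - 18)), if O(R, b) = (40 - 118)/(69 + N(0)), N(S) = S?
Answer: -23/26 ≈ -0.88461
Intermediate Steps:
r(t) = 0 (r(t) = 0*t = 0)
O(R, b) = -26/23 (O(R, b) = (40 - 118)/(69 + 0) = -78/69 = -78*1/69 = -26/23)
1/O(313, 1/(r(10) - 18)) = 1/(-26/23) = -23/26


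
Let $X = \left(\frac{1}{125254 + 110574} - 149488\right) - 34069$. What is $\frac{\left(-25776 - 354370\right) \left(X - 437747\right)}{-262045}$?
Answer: $- \frac{27849663169308903}{30898774130} \approx -9.0132 \cdot 10^{5}$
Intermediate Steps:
$X = - \frac{43287880195}{235828}$ ($X = \left(\frac{1}{235828} - 149488\right) - 34069 = - \frac{35253456063}{235828} - 34069 = - \frac{43287880195}{235828} \approx -1.8356 \cdot 10^{5}$)
$\frac{\left(-25776 - 354370\right) \left(X - 437747\right)}{-262045} = \frac{\left(-25776 - 354370\right) \left(- \frac{43287880195}{235828} - 437747\right)}{-262045} = \left(-380146\right) \left(- \frac{146520879711}{235828}\right) \left(- \frac{1}{262045}\right) = \frac{27849663169308903}{117914} \left(- \frac{1}{262045}\right) = - \frac{27849663169308903}{30898774130}$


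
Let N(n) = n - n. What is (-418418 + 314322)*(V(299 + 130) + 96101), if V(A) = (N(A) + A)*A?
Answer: -29161661632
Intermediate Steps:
N(n) = 0
V(A) = A² (V(A) = (0 + A)*A = A*A = A²)
(-418418 + 314322)*(V(299 + 130) + 96101) = (-418418 + 314322)*((299 + 130)² + 96101) = -104096*(429² + 96101) = -104096*(184041 + 96101) = -104096*280142 = -29161661632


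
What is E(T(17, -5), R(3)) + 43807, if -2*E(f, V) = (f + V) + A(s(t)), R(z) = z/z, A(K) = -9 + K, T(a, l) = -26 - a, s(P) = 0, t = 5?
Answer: 87665/2 ≈ 43833.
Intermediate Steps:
R(z) = 1
E(f, V) = 9/2 - V/2 - f/2 (E(f, V) = -((f + V) + (-9 + 0))/2 = -((V + f) - 9)/2 = -(-9 + V + f)/2 = 9/2 - V/2 - f/2)
E(T(17, -5), R(3)) + 43807 = (9/2 - 1/2*1 - (-26 - 1*17)/2) + 43807 = (9/2 - 1/2 - (-26 - 17)/2) + 43807 = (9/2 - 1/2 - 1/2*(-43)) + 43807 = (9/2 - 1/2 + 43/2) + 43807 = 51/2 + 43807 = 87665/2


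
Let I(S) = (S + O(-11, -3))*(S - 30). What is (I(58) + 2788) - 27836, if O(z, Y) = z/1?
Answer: -23732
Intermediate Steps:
O(z, Y) = z (O(z, Y) = z*1 = z)
I(S) = (-30 + S)*(-11 + S) (I(S) = (S - 11)*(S - 30) = (-11 + S)*(-30 + S) = (-30 + S)*(-11 + S))
(I(58) + 2788) - 27836 = ((330 + 58² - 41*58) + 2788) - 27836 = ((330 + 3364 - 2378) + 2788) - 27836 = (1316 + 2788) - 27836 = 4104 - 27836 = -23732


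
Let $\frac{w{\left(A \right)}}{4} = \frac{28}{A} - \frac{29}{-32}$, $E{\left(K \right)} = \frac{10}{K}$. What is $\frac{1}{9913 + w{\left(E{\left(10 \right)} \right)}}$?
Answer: $\frac{8}{80229} \approx 9.9715 \cdot 10^{-5}$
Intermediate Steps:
$w{\left(A \right)} = \frac{29}{8} + \frac{112}{A}$ ($w{\left(A \right)} = 4 \left(\frac{28}{A} - \frac{29}{-32}\right) = 4 \left(\frac{28}{A} - - \frac{29}{32}\right) = 4 \left(\frac{28}{A} + \frac{29}{32}\right) = 4 \left(\frac{29}{32} + \frac{28}{A}\right) = \frac{29}{8} + \frac{112}{A}$)
$\frac{1}{9913 + w{\left(E{\left(10 \right)} \right)}} = \frac{1}{9913 + \left(\frac{29}{8} + \frac{112}{10 \cdot \frac{1}{10}}\right)} = \frac{1}{9913 + \left(\frac{29}{8} + \frac{112}{1}\right)} = \frac{1}{9913 + \left(\frac{29}{8} + 112 \cdot 1\right)} = \frac{1}{9913 + \left(\frac{29}{8} + 112\right)} = \frac{1}{9913 + \frac{925}{8}} = \frac{1}{\frac{80229}{8}} = \frac{8}{80229}$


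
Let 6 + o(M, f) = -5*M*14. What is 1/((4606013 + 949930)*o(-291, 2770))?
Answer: 1/113141223252 ≈ 8.8385e-12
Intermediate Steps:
o(M, f) = -6 - 70*M (o(M, f) = -6 - 5*M*14 = -6 - 70*M)
1/((4606013 + 949930)*o(-291, 2770)) = 1/((4606013 + 949930)*(-6 - 70*(-291))) = 1/(5555943*(-6 + 20370)) = (1/5555943)/20364 = (1/5555943)*(1/20364) = 1/113141223252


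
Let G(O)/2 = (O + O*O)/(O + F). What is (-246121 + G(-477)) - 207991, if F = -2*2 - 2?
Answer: -10466200/23 ≈ -4.5505e+5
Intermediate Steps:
F = -6 (F = -4 - 2 = -6)
G(O) = 2*(O + O**2)/(-6 + O) (G(O) = 2*((O + O*O)/(O - 6)) = 2*((O + O**2)/(-6 + O)) = 2*(O + O**2)/(-6 + O))
(-246121 + G(-477)) - 207991 = (-246121 + 2*(-477)*(1 - 477)/(-6 - 477)) - 207991 = (-246121 + 2*(-477)*(-476)/(-483)) - 207991 = (-246121 + 2*(-477)*(-1/483)*(-476)) - 207991 = (-246121 - 21624/23) - 207991 = -5682407/23 - 207991 = -10466200/23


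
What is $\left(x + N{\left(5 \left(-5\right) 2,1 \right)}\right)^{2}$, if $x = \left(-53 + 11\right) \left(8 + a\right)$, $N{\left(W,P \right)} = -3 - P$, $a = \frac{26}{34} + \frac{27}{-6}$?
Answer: $\frac{9690769}{289} \approx 33532.0$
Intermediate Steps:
$a = - \frac{127}{34}$ ($a = 26 \cdot \frac{1}{34} + 27 \left(- \frac{1}{6}\right) = \frac{13}{17} - \frac{9}{2} = - \frac{127}{34} \approx -3.7353$)
$x = - \frac{3045}{17}$ ($x = \left(-53 + 11\right) \left(8 - \frac{127}{34}\right) = \left(-42\right) \frac{145}{34} = - \frac{3045}{17} \approx -179.12$)
$\left(x + N{\left(5 \left(-5\right) 2,1 \right)}\right)^{2} = \left(- \frac{3045}{17} - 4\right)^{2} = \left(- \frac{3113}{17}\right)^{2} = \frac{9690769}{289}$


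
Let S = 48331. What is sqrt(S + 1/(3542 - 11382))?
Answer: 3*sqrt(421016710)/280 ≈ 219.84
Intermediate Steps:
sqrt(S + 1/(3542 - 11382)) = sqrt(48331 + 1/(3542 - 11382)) = sqrt(48331 + 1/(-7840)) = sqrt(48331 - 1/7840) = sqrt(378915039/7840) = 3*sqrt(421016710)/280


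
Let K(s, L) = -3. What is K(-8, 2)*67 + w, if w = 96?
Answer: -105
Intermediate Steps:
K(-8, 2)*67 + w = -3*67 + 96 = -201 + 96 = -105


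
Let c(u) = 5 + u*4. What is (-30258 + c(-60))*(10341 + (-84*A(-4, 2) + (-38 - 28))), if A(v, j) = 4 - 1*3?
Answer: -310754163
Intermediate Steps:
c(u) = 5 + 4*u
A(v, j) = 1 (A(v, j) = 4 - 3 = 1)
(-30258 + c(-60))*(10341 + (-84*A(-4, 2) + (-38 - 28))) = (-30258 + (5 + 4*(-60)))*(10341 + (-84*1 + (-38 - 28))) = (-30258 + (5 - 240))*(10341 + (-84 - 66)) = (-30258 - 235)*(10341 - 150) = -30493*10191 = -310754163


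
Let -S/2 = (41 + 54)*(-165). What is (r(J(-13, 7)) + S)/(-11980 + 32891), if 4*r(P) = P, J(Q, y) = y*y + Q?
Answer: 31359/20911 ≈ 1.4996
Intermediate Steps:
J(Q, y) = Q + y**2 (J(Q, y) = y**2 + Q = Q + y**2)
r(P) = P/4
S = 31350 (S = -2*(41 + 54)*(-165) = -190*(-165) = -2*(-15675) = 31350)
(r(J(-13, 7)) + S)/(-11980 + 32891) = ((-13 + 7**2)/4 + 31350)/(-11980 + 32891) = ((-13 + 49)/4 + 31350)/20911 = ((1/4)*36 + 31350)*(1/20911) = (9 + 31350)*(1/20911) = 31359*(1/20911) = 31359/20911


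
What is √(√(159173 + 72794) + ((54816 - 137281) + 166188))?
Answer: √(83723 + √231967) ≈ 290.18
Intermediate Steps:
√(√(159173 + 72794) + ((54816 - 137281) + 166188)) = √(√231967 + (-82465 + 166188)) = √(√231967 + 83723) = √(83723 + √231967)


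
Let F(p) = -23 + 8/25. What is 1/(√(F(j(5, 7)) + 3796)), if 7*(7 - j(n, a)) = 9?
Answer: 5*√94333/94333 ≈ 0.016279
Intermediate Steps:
j(n, a) = 40/7 (j(n, a) = 7 - ⅐*9 = 7 - 9/7 = 40/7)
F(p) = -567/25 (F(p) = -23 + 8*(1/25) = -23 + 8/25 = -567/25)
1/(√(F(j(5, 7)) + 3796)) = 1/(√(-567/25 + 3796)) = 1/(√(94333/25)) = 1/(√94333/5) = 5*√94333/94333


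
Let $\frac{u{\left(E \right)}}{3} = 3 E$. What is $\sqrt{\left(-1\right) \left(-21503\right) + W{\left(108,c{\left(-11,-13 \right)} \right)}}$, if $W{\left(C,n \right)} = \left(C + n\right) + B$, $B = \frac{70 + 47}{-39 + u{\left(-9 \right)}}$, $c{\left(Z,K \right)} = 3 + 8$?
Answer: $\frac{\sqrt{8648410}}{20} \approx 147.04$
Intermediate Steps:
$u{\left(E \right)} = 9 E$ ($u{\left(E \right)} = 3 \cdot 3 E = 9 E$)
$c{\left(Z,K \right)} = 11$
$B = - \frac{39}{40}$ ($B = \frac{70 + 47}{-39 + 9 \left(-9\right)} = \frac{117}{-39 - 81} = \frac{117}{-120} = 117 \left(- \frac{1}{120}\right) = - \frac{39}{40} \approx -0.975$)
$W{\left(C,n \right)} = - \frac{39}{40} + C + n$ ($W{\left(C,n \right)} = \left(C + n\right) - \frac{39}{40} = - \frac{39}{40} + C + n$)
$\sqrt{\left(-1\right) \left(-21503\right) + W{\left(108,c{\left(-11,-13 \right)} \right)}} = \sqrt{\left(-1\right) \left(-21503\right) + \left(- \frac{39}{40} + 108 + 11\right)} = \sqrt{21503 + \frac{4721}{40}} = \sqrt{\frac{864841}{40}} = \frac{\sqrt{8648410}}{20}$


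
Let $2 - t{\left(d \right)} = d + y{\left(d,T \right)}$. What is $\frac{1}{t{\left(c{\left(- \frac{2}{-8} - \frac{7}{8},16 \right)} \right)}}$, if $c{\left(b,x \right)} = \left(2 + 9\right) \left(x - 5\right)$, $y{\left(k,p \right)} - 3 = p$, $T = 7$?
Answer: $- \frac{1}{129} \approx -0.0077519$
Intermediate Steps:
$y{\left(k,p \right)} = 3 + p$
$c{\left(b,x \right)} = -55 + 11 x$ ($c{\left(b,x \right)} = 11 \left(-5 + x\right) = -55 + 11 x$)
$t{\left(d \right)} = -8 - d$ ($t{\left(d \right)} = 2 - \left(d + \left(3 + 7\right)\right) = 2 - \left(d + 10\right) = 2 - \left(10 + d\right) = -8 - d$)
$\frac{1}{t{\left(c{\left(- \frac{2}{-8} - \frac{7}{8},16 \right)} \right)}} = \frac{1}{-8 - \left(-55 + 11 \cdot 16\right)} = \frac{1}{-8 - \left(-55 + 176\right)} = \frac{1}{-8 - 121} = \frac{1}{-129} = - \frac{1}{129}$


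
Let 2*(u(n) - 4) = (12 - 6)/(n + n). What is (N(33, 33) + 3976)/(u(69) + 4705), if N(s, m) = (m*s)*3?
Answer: 333178/216615 ≈ 1.5381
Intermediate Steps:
u(n) = 4 + 3/(2*n) (u(n) = 4 + ((12 - 6)/(n + n))/2 = 4 + (6/((2*n)))/2 = 4 + (6*(1/(2*n)))/2 = 4 + (3/n)/2 = 4 + 3/(2*n))
N(s, m) = 3*m*s
(N(33, 33) + 3976)/(u(69) + 4705) = (3*33*33 + 3976)/((4 + (3/2)/69) + 4705) = (3267 + 3976)/((4 + (3/2)*(1/69)) + 4705) = 7243/((4 + 1/46) + 4705) = 7243/(185/46 + 4705) = 7243/(216615/46) = 7243*(46/216615) = 333178/216615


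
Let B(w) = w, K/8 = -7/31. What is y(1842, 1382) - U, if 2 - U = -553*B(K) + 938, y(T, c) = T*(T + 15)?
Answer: 106098398/31 ≈ 3.4225e+6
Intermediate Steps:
K = -56/31 (K = 8*(-7/31) = -56/31 ≈ -1.8065)
y(T, c) = T*(15 + T)
U = -59984/31 (U = 2 - (-553*(-56/31) + 938) = 2 - (30968/31 + 938) = 2 - 1*60046/31 = 2 - 60046/31 = -59984/31 ≈ -1935.0)
y(1842, 1382) - U = 1842*(15 + 1842) - 1*(-59984/31) = 1842*1857 + 59984/31 = 3420594 + 59984/31 = 106098398/31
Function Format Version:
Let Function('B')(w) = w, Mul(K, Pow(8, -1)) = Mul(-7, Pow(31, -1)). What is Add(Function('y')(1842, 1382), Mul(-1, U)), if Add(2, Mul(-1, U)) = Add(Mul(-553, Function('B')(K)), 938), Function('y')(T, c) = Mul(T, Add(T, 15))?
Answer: Rational(106098398, 31) ≈ 3.4225e+6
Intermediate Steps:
K = Rational(-56, 31) (K = Mul(8, Mul(-7, Pow(31, -1))) = Mul(8, Mul(-7, Rational(1, 31))) = Mul(8, Rational(-7, 31)) = Rational(-56, 31) ≈ -1.8065)
Function('y')(T, c) = Mul(T, Add(15, T))
U = Rational(-59984, 31) (U = Add(2, Mul(-1, Add(Mul(-553, Rational(-56, 31)), 938))) = Add(2, Mul(-1, Add(Rational(30968, 31), 938))) = Add(2, Mul(-1, Rational(60046, 31))) = Add(2, Rational(-60046, 31)) = Rational(-59984, 31) ≈ -1935.0)
Add(Function('y')(1842, 1382), Mul(-1, U)) = Add(Mul(1842, Add(15, 1842)), Mul(-1, Rational(-59984, 31))) = Add(Mul(1842, 1857), Rational(59984, 31)) = Add(3420594, Rational(59984, 31)) = Rational(106098398, 31)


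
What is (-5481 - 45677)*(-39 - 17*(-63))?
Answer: -52795056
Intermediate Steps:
(-5481 - 45677)*(-39 - 17*(-63)) = -51158*(-39 + 1071) = -51158*1032 = -52795056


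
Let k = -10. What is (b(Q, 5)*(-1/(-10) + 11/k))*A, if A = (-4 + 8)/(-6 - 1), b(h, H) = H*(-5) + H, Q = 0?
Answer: -80/7 ≈ -11.429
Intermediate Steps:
b(h, H) = -4*H (b(h, H) = -5*H + H = -4*H)
A = -4/7 (A = 4/(-7) = 4*(-⅐) = -4/7 ≈ -0.57143)
(b(Q, 5)*(-1/(-10) + 11/k))*A = ((-4*5)*(-1/(-10) + 11/(-10)))*(-4/7) = -20*(-1*(-⅒) + 11*(-⅒))*(-4/7) = -20*(⅒ - 11/10)*(-4/7) = -20*(-1)*(-4/7) = 20*(-4/7) = -80/7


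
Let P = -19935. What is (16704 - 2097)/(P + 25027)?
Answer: 14607/5092 ≈ 2.8686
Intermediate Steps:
(16704 - 2097)/(P + 25027) = (16704 - 2097)/(-19935 + 25027) = 14607/5092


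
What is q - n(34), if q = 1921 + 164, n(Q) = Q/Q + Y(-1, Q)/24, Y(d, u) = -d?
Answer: 50015/24 ≈ 2084.0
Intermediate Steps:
n(Q) = 25/24 (n(Q) = Q/Q - 1*(-1)/24 = 1 + 1*(1/24) = 1 + 1/24 = 25/24)
q = 2085
q - n(34) = 2085 - 1*25/24 = 2085 - 25/24 = 50015/24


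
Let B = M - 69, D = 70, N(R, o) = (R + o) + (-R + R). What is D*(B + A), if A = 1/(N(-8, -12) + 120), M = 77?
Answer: 5607/10 ≈ 560.70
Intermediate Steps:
N(R, o) = R + o (N(R, o) = (R + o) + 0 = R + o)
B = 8 (B = 77 - 69 = 8)
A = 1/100 (A = 1/((-8 - 12) + 120) = 1/(-20 + 120) = 1/100 ≈ 0.010000)
D*(B + A) = 70*(8 + 1/100) = 70*(801/100) = 5607/10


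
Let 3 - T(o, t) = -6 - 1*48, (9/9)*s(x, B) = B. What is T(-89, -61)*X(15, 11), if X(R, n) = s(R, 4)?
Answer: 228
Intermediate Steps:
s(x, B) = B
T(o, t) = 57 (T(o, t) = 3 - (-6 - 1*48) = 3 - (-6 - 48) = 3 - 1*(-54) = 3 + 54 = 57)
X(R, n) = 4
T(-89, -61)*X(15, 11) = 57*4 = 228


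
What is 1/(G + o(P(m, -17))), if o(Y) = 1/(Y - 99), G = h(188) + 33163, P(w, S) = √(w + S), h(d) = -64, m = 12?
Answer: 64913739/2148579191801 + I*√5/10742895959005 ≈ 3.0212e-5 + 2.0814e-13*I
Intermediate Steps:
P(w, S) = √(S + w)
G = 33099 (G = -64 + 33163 = 33099)
o(Y) = 1/(-99 + Y)
1/(G + o(P(m, -17))) = 1/(33099 + 1/(-99 + √(-17 + 12))) = 1/(33099 + 1/(-99 + √(-5))) = 1/(33099 + 1/(-99 + I*√5))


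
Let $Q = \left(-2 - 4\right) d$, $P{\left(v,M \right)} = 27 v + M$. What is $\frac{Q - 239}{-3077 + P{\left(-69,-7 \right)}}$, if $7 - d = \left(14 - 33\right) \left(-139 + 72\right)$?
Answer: $- \frac{7357}{4947} \approx -1.4872$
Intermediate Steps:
$P{\left(v,M \right)} = M + 27 v$
$d = -1266$ ($d = 7 - \left(14 - 33\right) \left(-139 + 72\right) = 7 - \left(-19\right) \left(-67\right) = 7 - 1273 = -1266$)
$Q = 7596$ ($Q = \left(-2 - 4\right) \left(-1266\right) = \left(-6\right) \left(-1266\right) = 7596$)
$\frac{Q - 239}{-3077 + P{\left(-69,-7 \right)}} = \frac{7596 - 239}{-3077 + \left(-7 + 27 \left(-69\right)\right)} = \frac{7357}{-3077 - 1870} = \frac{7357}{-4947} = 7357 \left(- \frac{1}{4947}\right) = - \frac{7357}{4947}$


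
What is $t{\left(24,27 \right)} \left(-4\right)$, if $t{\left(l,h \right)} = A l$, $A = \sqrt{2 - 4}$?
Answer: $- 96 i \sqrt{2} \approx - 135.76 i$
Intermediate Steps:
$A = i \sqrt{2}$ ($A = \sqrt{-2} = i \sqrt{2} \approx 1.4142 i$)
$t{\left(l,h \right)} = i l \sqrt{2}$ ($t{\left(l,h \right)} = i \sqrt{2} l = i l \sqrt{2}$)
$t{\left(24,27 \right)} \left(-4\right) = i 24 \sqrt{2} \left(-4\right) = 24 i \sqrt{2} \left(-4\right) = - 96 i \sqrt{2}$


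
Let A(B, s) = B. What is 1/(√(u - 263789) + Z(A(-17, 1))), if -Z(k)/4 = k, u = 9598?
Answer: 68/258815 - I*√254191/258815 ≈ 0.00026274 - 0.001948*I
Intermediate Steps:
Z(k) = -4*k
1/(√(u - 263789) + Z(A(-17, 1))) = 1/(√(9598 - 263789) - 4*(-17)) = 1/(√(-254191) + 68) = 1/(I*√254191 + 68) = 1/(68 + I*√254191)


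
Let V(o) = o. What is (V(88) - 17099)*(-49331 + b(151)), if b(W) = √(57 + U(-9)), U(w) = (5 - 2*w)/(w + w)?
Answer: 839169641 - 17011*√2006/6 ≈ 8.3904e+8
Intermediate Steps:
U(w) = (5 - 2*w)/(2*w) (U(w) = (5 - 2*w)/((2*w)) = (5 - 2*w)*(1/(2*w)) = (5 - 2*w)/(2*w))
b(W) = √2006/6 (b(W) = √(57 + (5/2 - 1*(-9))/(-9)) = √(57 - (5/2 + 9)/9) = √(57 - ⅑*23/2) = √(57 - 23/18) = √(1003/18) = √2006/6)
(V(88) - 17099)*(-49331 + b(151)) = (88 - 17099)*(-49331 + √2006/6) = -17011*(-49331 + √2006/6) = 839169641 - 17011*√2006/6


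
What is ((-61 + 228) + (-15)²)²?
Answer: 153664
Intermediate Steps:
((-61 + 228) + (-15)²)² = (167 + 225)² = 392² = 153664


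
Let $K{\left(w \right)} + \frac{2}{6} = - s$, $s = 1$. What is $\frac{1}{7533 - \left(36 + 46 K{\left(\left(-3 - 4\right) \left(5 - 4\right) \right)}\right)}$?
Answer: $\frac{3}{22675} \approx 0.0001323$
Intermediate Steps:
$K{\left(w \right)} = - \frac{4}{3}$ ($K{\left(w \right)} = - \frac{1}{3} - 1 = - \frac{4}{3}$)
$\frac{1}{7533 - \left(36 + 46 K{\left(\left(-3 - 4\right) \left(5 - 4\right) \right)}\right)} = \frac{1}{7533 - - \frac{76}{3}} = \frac{1}{7533 + \left(-36 + \frac{184}{3}\right)} = \frac{1}{7533 + \frac{76}{3}} = \frac{1}{\frac{22675}{3}} = \frac{3}{22675}$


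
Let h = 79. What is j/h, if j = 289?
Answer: 289/79 ≈ 3.6582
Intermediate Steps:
j/h = 289/79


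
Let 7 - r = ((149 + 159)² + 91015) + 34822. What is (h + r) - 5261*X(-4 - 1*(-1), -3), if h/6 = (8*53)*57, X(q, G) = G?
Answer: -59903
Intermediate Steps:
r = -220694 (r = 7 - (((149 + 159)² + 91015) + 34822) = 7 - ((308² + 91015) + 34822) = 7 - ((94864 + 91015) + 34822) = 7 - (185879 + 34822) = 7 - 1*220701 = 7 - 220701 = -220694)
h = 145008 (h = 6*((8*53)*57) = 6*(424*57) = 6*24168 = 145008)
(h + r) - 5261*X(-4 - 1*(-1), -3) = (145008 - 220694) - 5261*(-3) = -75686 + 15783 = -59903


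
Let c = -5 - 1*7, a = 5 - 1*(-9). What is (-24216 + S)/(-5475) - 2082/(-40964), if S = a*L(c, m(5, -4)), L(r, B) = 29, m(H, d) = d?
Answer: 98675179/22427790 ≈ 4.3997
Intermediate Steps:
a = 14 (a = 5 + 9 = 14)
c = -12 (c = -5 - 7 = -12)
S = 406 (S = 14*29 = 406)
(-24216 + S)/(-5475) - 2082/(-40964) = (-24216 + 406)/(-5475) - 2082/(-40964) = -23810*(-1/5475) - 2082*(-1/40964) = 4762/1095 + 1041/20482 = 98675179/22427790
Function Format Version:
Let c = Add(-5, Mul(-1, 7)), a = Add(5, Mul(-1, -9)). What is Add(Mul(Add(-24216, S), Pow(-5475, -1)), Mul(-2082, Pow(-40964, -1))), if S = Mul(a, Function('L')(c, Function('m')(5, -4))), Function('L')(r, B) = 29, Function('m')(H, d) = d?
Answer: Rational(98675179, 22427790) ≈ 4.3997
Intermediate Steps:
a = 14 (a = Add(5, 9) = 14)
c = -12 (c = Add(-5, -7) = -12)
S = 406 (S = Mul(14, 29) = 406)
Add(Mul(Add(-24216, S), Pow(-5475, -1)), Mul(-2082, Pow(-40964, -1))) = Add(Mul(Add(-24216, 406), Pow(-5475, -1)), Mul(-2082, Pow(-40964, -1))) = Add(Mul(-23810, Rational(-1, 5475)), Mul(-2082, Rational(-1, 40964))) = Add(Rational(4762, 1095), Rational(1041, 20482)) = Rational(98675179, 22427790)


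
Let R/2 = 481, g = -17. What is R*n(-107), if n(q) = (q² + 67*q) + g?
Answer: 4101006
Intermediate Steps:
n(q) = -17 + q² + 67*q (n(q) = (q² + 67*q) - 17 = -17 + q² + 67*q)
R = 962 (R = 2*481 = 962)
R*n(-107) = 962*(-17 + (-107)² + 67*(-107)) = 962*(-17 + 11449 - 7169) = 962*4263 = 4101006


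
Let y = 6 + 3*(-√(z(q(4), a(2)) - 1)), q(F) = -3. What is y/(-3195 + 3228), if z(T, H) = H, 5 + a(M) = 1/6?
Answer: 2/11 - I*√210/66 ≈ 0.18182 - 0.21957*I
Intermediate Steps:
a(M) = -29/6 (a(M) = -5 + 1/6 = -5 + ⅙ = -29/6)
y = 6 - I*√210/2 (y = 6 + 3*(-√(-29/6 - 1)) = 6 + 3*(-√(-35/6)) = 6 + 3*(-I*√210/6) = 6 - I*√210/2 ≈ 6.0 - 7.2457*I)
y/(-3195 + 3228) = (6 - I*√210/2)/(-3195 + 3228) = (6 - I*√210/2)/33 = 2/11 - I*√210/66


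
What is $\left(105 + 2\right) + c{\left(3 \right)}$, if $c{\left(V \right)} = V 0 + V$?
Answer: $110$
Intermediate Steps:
$c{\left(V \right)} = V$ ($c{\left(V \right)} = 0 + V = V$)
$\left(105 + 2\right) + c{\left(3 \right)} = \left(105 + 2\right) + 3 = 107 + 3 = 110$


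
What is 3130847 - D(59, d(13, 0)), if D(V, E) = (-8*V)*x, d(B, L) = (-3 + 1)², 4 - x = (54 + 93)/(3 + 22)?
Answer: 78248991/25 ≈ 3.1300e+6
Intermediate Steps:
x = -47/25 (x = 4 - (54 + 93)/(3 + 22) = 4 - 147/25 = -47/25 ≈ -1.8800)
d(B, L) = 4 (d(B, L) = (-2)² = 4)
D(V, E) = 376*V/25 (D(V, E) = -8*V*(-47/25) = 376*V/25)
3130847 - D(59, d(13, 0)) = 3130847 - 376*59/25 = 3130847 - 1*22184/25 = 3130847 - 22184/25 = 78248991/25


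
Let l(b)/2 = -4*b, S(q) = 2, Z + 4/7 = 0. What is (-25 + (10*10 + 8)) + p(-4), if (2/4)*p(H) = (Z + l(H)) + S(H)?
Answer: 1049/7 ≈ 149.86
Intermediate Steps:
Z = -4/7 (Z = -4/7 + 0 = -4/7 ≈ -0.57143)
l(b) = -8*b (l(b) = 2*(-4*b) = -8*b)
p(H) = 20/7 - 16*H (p(H) = 2*((-4/7 - 8*H) + 2) = 2*(10/7 - 8*H) = 20/7 - 16*H)
(-25 + (10*10 + 8)) + p(-4) = (-25 + (10*10 + 8)) + (20/7 - 16*(-4)) = (-25 + (100 + 8)) + (20/7 + 64) = (-25 + 108) + 468/7 = 83 + 468/7 = 1049/7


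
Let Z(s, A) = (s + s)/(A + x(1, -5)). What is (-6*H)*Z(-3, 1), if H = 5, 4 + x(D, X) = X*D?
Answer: -45/2 ≈ -22.500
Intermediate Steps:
x(D, X) = -4 + D*X (x(D, X) = -4 + X*D = -4 + D*X)
Z(s, A) = 2*s/(-9 + A) (Z(s, A) = (s + s)/(A + (-4 + 1*(-5))) = (2*s)/(A + (-4 - 5)) = (2*s)/(A - 9) = (2*s)/(-9 + A) = 2*s/(-9 + A))
(-6*H)*Z(-3, 1) = (-6*5)*(2*(-3)/(-9 + 1)) = -60*(-3)/(-8) = -60*(-3)*(-1)/8 = -30*¾ = -45/2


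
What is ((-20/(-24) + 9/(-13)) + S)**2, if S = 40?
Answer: 9803161/6084 ≈ 1611.3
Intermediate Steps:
((-20/(-24) + 9/(-13)) + S)**2 = ((-20/(-24) + 9/(-13)) + 40)**2 = ((-20*(-1/24) + 9*(-1/13)) + 40)**2 = ((5/6 - 9/13) + 40)**2 = (11/78 + 40)**2 = (3131/78)**2 = 9803161/6084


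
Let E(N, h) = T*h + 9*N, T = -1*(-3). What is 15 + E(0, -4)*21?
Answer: -237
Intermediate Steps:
T = 3
E(N, h) = 3*h + 9*N
15 + E(0, -4)*21 = 15 + (3*(-4) + 9*0)*21 = 15 + (-12 + 0)*21 = 15 - 12*21 = 15 - 252 = -237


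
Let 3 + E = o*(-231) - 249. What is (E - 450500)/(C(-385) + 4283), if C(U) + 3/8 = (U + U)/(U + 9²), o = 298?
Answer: -4936105/40709 ≈ -121.25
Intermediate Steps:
C(U) = -3/8 + 2*U/(81 + U) (C(U) = -3/8 + (U + U)/(U + 9²) = -3/8 + (2*U)/(U + 81) = -3/8 + (2*U)/(81 + U) = -3/8 + 2*U/(81 + U))
E = -69090 (E = -3 + (298*(-231) - 249) = -3 + (-68838 - 249) = -3 - 69087 = -69090)
(E - 450500)/(C(-385) + 4283) = (-69090 - 450500)/((-243 + 13*(-385))/(8*(81 - 385)) + 4283) = -519590/((⅛)*(-243 - 5005)/(-304) + 4283) = -519590/((⅛)*(-1/304)*(-5248) + 4283) = -519590/(41/19 + 4283) = -519590/81418/19 = -519590*19/81418 = -4936105/40709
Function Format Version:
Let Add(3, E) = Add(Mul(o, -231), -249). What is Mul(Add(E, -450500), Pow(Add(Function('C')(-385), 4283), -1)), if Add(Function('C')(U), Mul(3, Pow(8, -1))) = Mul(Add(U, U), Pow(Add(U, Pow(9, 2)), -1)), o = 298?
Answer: Rational(-4936105, 40709) ≈ -121.25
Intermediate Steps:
Function('C')(U) = Add(Rational(-3, 8), Mul(2, U, Pow(Add(81, U), -1))) (Function('C')(U) = Add(Rational(-3, 8), Mul(Add(U, U), Pow(Add(U, Pow(9, 2)), -1))) = Add(Rational(-3, 8), Mul(Mul(2, U), Pow(Add(U, 81), -1))) = Add(Rational(-3, 8), Mul(Mul(2, U), Pow(Add(81, U), -1))) = Add(Rational(-3, 8), Mul(2, U, Pow(Add(81, U), -1))))
E = -69090 (E = Add(-3, Add(Mul(298, -231), -249)) = Add(-3, Add(-68838, -249)) = Add(-3, -69087) = -69090)
Mul(Add(E, -450500), Pow(Add(Function('C')(-385), 4283), -1)) = Mul(Add(-69090, -450500), Pow(Add(Mul(Rational(1, 8), Pow(Add(81, -385), -1), Add(-243, Mul(13, -385))), 4283), -1)) = Mul(-519590, Pow(Add(Mul(Rational(1, 8), Pow(-304, -1), Add(-243, -5005)), 4283), -1)) = Mul(-519590, Pow(Add(Mul(Rational(1, 8), Rational(-1, 304), -5248), 4283), -1)) = Mul(-519590, Pow(Add(Rational(41, 19), 4283), -1)) = Mul(-519590, Pow(Rational(81418, 19), -1)) = Mul(-519590, Rational(19, 81418)) = Rational(-4936105, 40709)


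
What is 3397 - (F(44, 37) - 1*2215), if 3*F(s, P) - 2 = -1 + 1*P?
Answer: 16798/3 ≈ 5599.3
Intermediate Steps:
F(s, P) = ⅓ + P/3 (F(s, P) = ⅔ + (-1 + 1*P)/3 = ⅔ + (-1 + P)/3 = ⅔ + (-⅓ + P/3) = ⅓ + P/3)
3397 - (F(44, 37) - 1*2215) = 3397 - ((⅓ + (⅓)*37) - 1*2215) = 3397 - ((⅓ + 37/3) - 2215) = 3397 - (38/3 - 2215) = 3397 - 1*(-6607/3) = 3397 + 6607/3 = 16798/3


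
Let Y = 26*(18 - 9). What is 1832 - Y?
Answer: 1598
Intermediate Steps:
Y = 234 (Y = 26*9 = 234)
1832 - Y = 1832 - 1*234 = 1832 - 234 = 1598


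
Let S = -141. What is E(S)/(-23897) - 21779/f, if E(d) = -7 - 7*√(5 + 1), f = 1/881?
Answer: -458518884196/23897 + 7*√6/23897 ≈ -1.9187e+7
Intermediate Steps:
f = 1/881 ≈ 0.0011351
E(d) = -7 - 7*√6
E(S)/(-23897) - 21779/f = (-7 - 7*√6)/(-23897) - 21779/1/881 = (-7 - 7*√6)*(-1/23897) - 21779*881 = (7/23897 + 7*√6/23897) - 19187299 = -458518884196/23897 + 7*√6/23897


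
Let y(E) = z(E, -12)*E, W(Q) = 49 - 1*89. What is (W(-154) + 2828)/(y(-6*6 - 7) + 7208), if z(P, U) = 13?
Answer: 2788/6649 ≈ 0.41931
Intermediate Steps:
W(Q) = -40 (W(Q) = 49 - 89 = -40)
y(E) = 13*E
(W(-154) + 2828)/(y(-6*6 - 7) + 7208) = (-40 + 2828)/(13*(-6*6 - 7) + 7208) = 2788/(13*(-36 - 7) + 7208) = 2788/(13*(-43) + 7208) = 2788/(-559 + 7208) = 2788/6649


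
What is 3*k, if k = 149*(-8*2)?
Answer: -7152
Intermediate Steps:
k = -2384 (k = 149*(-16) = -2384)
3*k = 3*(-2384) = -7152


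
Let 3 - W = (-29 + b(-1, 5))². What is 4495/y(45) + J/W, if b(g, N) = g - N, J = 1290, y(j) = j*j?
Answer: 288064/247455 ≈ 1.1641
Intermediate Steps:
y(j) = j²
W = -1222 (W = 3 - (-29 + (-1 - 1*5))² = 3 - (-29 + (-1 - 5))² = 3 - (-29 - 6)² = 3 - 1*(-35)² = 3 - 1*1225 = 3 - 1225 = -1222)
4495/y(45) + J/W = 4495/(45²) + 1290/(-1222) = 4495/2025 + 1290*(-1/1222) = 4495*(1/2025) - 645/611 = 899/405 - 645/611 = 288064/247455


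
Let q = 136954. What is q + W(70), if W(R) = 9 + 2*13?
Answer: 136989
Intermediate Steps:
W(R) = 35 (W(R) = 9 + 26 = 35)
q + W(70) = 136954 + 35 = 136989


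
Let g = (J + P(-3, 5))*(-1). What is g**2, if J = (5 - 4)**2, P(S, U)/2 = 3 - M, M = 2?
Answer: 9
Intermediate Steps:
P(S, U) = 2 (P(S, U) = 2*(3 - 1*2) = 2*(3 - 2) = 2*1 = 2)
J = 1 (J = 1**2 = 1)
g = -3 (g = (1 + 2)*(-1) = 3*(-1) = -3)
g**2 = (-3)**2 = 9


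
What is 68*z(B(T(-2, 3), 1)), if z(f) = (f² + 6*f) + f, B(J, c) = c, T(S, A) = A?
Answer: 544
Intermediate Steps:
z(f) = f² + 7*f
68*z(B(T(-2, 3), 1)) = 68*(1*(7 + 1)) = 68*(1*8) = 68*8 = 544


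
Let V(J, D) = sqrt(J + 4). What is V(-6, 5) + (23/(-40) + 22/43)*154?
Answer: -8393/860 + I*sqrt(2) ≈ -9.7593 + 1.4142*I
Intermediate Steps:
V(J, D) = sqrt(4 + J)
V(-6, 5) + (23/(-40) + 22/43)*154 = sqrt(4 - 6) + (23/(-40) + 22/43)*154 = sqrt(-2) + (23*(-1/40) + 22*(1/43))*154 = I*sqrt(2) + (-23/40 + 22/43)*154 = I*sqrt(2) - 109/1720*154 = I*sqrt(2) - 8393/860 = -8393/860 + I*sqrt(2)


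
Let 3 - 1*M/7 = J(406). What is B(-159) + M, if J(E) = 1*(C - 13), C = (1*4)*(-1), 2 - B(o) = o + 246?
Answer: 55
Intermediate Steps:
B(o) = -244 - o (B(o) = 2 - (o + 246) = 2 - (246 + o) = 2 + (-246 - o) = -244 - o)
C = -4 (C = 4*(-1) = -4)
J(E) = -17 (J(E) = 1*(-4 - 13) = 1*(-17) = -17)
M = 140 (M = 21 - 7*(-17) = 21 + 119 = 140)
B(-159) + M = (-244 - 1*(-159)) + 140 = (-244 + 159) + 140 = -85 + 140 = 55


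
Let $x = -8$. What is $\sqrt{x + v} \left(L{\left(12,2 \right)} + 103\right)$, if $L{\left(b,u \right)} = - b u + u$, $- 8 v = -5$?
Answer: $\frac{81 i \sqrt{118}}{4} \approx 219.97 i$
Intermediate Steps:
$v = \frac{5}{8}$ ($v = \left(- \frac{1}{8}\right) \left(-5\right) = \frac{5}{8} \approx 0.625$)
$L{\left(b,u \right)} = u - b u$ ($L{\left(b,u \right)} = - b u + u = u - b u$)
$\sqrt{x + v} \left(L{\left(12,2 \right)} + 103\right) = \sqrt{-8 + \frac{5}{8}} \left(2 \left(1 - 12\right) + 103\right) = \sqrt{- \frac{59}{8}} \left(2 \left(1 - 12\right) + 103\right) = \frac{i \sqrt{118}}{4} \left(2 \left(-11\right) + 103\right) = \frac{i \sqrt{118}}{4} \left(-22 + 103\right) = \frac{i \sqrt{118}}{4} \cdot 81 = \frac{81 i \sqrt{118}}{4}$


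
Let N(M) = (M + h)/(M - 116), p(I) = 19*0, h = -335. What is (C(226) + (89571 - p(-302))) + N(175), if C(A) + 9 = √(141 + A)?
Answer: 5283998/59 + √367 ≈ 89579.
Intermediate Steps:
p(I) = 0
C(A) = -9 + √(141 + A)
N(M) = (-335 + M)/(-116 + M) (N(M) = (M - 335)/(M - 116) = (-335 + M)/(-116 + M))
(C(226) + (89571 - p(-302))) + N(175) = ((-9 + √(141 + 226)) + (89571 - 1*0)) + (-335 + 175)/(-116 + 175) = ((-9 + √367) + (89571 + 0)) - 160/59 = ((-9 + √367) + 89571) + (1/59)*(-160) = (89562 + √367) - 160/59 = 5283998/59 + √367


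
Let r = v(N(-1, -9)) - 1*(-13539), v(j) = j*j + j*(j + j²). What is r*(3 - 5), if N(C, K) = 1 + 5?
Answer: -27654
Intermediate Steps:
N(C, K) = 6
v(j) = j² + j*(j + j²)
r = 13827 (r = 6²*(2 + 6) - 1*(-13539) = 36*8 + 13539 = 288 + 13539 = 13827)
r*(3 - 5) = 13827*(3 - 5) = 13827*(-2) = -27654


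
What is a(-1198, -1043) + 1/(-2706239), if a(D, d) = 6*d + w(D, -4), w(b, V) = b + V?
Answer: -20188542941/2706239 ≈ -7460.0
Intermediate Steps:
w(b, V) = V + b
a(D, d) = -4 + D + 6*d (a(D, d) = 6*d + (-4 + D) = -4 + D + 6*d)
a(-1198, -1043) + 1/(-2706239) = (-4 - 1198 + 6*(-1043)) + 1/(-2706239) = (-4 - 1198 - 6258) - 1/2706239 = -7460 - 1/2706239 = -20188542941/2706239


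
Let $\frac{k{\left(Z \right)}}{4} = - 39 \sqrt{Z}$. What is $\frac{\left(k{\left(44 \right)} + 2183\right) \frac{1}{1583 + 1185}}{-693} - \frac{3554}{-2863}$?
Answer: $\frac{973016881}{784553616} + \frac{13 \sqrt{11}}{79926} \approx 1.2408$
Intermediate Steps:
$k{\left(Z \right)} = - 156 \sqrt{Z}$ ($k{\left(Z \right)} = 4 \left(- 39 \sqrt{Z}\right) = - 156 \sqrt{Z}$)
$\frac{\left(k{\left(44 \right)} + 2183\right) \frac{1}{1583 + 1185}}{-693} - \frac{3554}{-2863} = \frac{\left(- 156 \sqrt{44} + 2183\right) \frac{1}{1583 + 1185}}{-693} - \frac{3554}{-2863} = \frac{- 156 \cdot 2 \sqrt{11} + 2183}{2768} \left(- \frac{1}{693}\right) - - \frac{3554}{2863} = \left(- 312 \sqrt{11} + 2183\right) \frac{1}{2768} \left(- \frac{1}{693}\right) + \frac{3554}{2863} = \left(2183 - 312 \sqrt{11}\right) \frac{1}{2768} \left(- \frac{1}{693}\right) + \frac{3554}{2863} = \left(\frac{2183}{2768} - \frac{39 \sqrt{11}}{346}\right) \left(- \frac{1}{693}\right) + \frac{3554}{2863} = \left(- \frac{2183}{1918224} + \frac{13 \sqrt{11}}{79926}\right) + \frac{3554}{2863} = \frac{973016881}{784553616} + \frac{13 \sqrt{11}}{79926}$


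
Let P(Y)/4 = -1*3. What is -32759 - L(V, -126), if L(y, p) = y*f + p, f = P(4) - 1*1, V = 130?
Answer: -30943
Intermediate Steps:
P(Y) = -12 (P(Y) = 4*(-1*3) = 4*(-3) = -12)
f = -13 (f = -12 - 1*1 = -12 - 1 = -13)
L(y, p) = p - 13*y (L(y, p) = y*(-13) + p = -13*y + p = p - 13*y)
-32759 - L(V, -126) = -32759 - (-126 - 13*130) = -32759 - (-126 - 1690) = -32759 - 1*(-1816) = -32759 + 1816 = -30943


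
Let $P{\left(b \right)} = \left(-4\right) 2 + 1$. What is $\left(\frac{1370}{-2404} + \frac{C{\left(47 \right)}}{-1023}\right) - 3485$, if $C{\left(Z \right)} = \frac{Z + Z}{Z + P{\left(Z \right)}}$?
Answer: $- \frac{42860198897}{12296460} \approx -3485.6$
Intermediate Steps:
$P{\left(b \right)} = -7$ ($P{\left(b \right)} = -8 + 1 = -7$)
$C{\left(Z \right)} = \frac{2 Z}{-7 + Z}$ ($C{\left(Z \right)} = \frac{Z + Z}{Z - 7} = \frac{2 Z}{-7 + Z}$)
$\left(\frac{1370}{-2404} + \frac{C{\left(47 \right)}}{-1023}\right) - 3485 = \left(\frac{1370}{-2404} + \frac{2 \cdot 47 \frac{1}{-7 + 47}}{-1023}\right) - 3485 = \left(1370 \left(- \frac{1}{2404}\right) + 2 \cdot 47 \cdot \frac{1}{40} \left(- \frac{1}{1023}\right)\right) - 3485 = \left(- \frac{685}{1202} + 2 \cdot 47 \cdot \frac{1}{40} \left(- \frac{1}{1023}\right)\right) - 3485 = \left(- \frac{685}{1202} + \frac{47}{20} \left(- \frac{1}{1023}\right)\right) - 3485 = \left(- \frac{685}{1202} - \frac{47}{20460}\right) - 3485 = - \frac{7035797}{12296460} - 3485 = - \frac{42860198897}{12296460}$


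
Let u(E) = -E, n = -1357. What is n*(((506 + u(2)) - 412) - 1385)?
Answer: 1754601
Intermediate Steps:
n*(((506 + u(2)) - 412) - 1385) = -1357*(((506 - 1*2) - 412) - 1385) = -1357*(((506 - 2) - 412) - 1385) = -1357*((504 - 412) - 1385) = -1357*(92 - 1385) = -1357*(-1293) = 1754601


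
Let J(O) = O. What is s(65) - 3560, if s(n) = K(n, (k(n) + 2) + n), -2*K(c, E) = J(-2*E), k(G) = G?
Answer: -3428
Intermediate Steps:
K(c, E) = E (K(c, E) = -(-1)*E = E)
s(n) = 2 + 2*n (s(n) = (n + 2) + n = (2 + n) + n = 2 + 2*n)
s(65) - 3560 = (2 + 2*65) - 3560 = (2 + 130) - 3560 = 132 - 3560 = -3428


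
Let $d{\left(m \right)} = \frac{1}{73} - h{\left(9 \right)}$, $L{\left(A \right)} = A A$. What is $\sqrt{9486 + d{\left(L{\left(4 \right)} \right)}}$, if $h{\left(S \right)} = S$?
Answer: $\frac{\sqrt{50503006}}{73} \approx 97.35$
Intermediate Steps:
$L{\left(A \right)} = A^{2}$
$d{\left(m \right)} = - \frac{656}{73}$ ($d{\left(m \right)} = \frac{1}{73} - 9 = - \frac{656}{73}$)
$\sqrt{9486 + d{\left(L{\left(4 \right)} \right)}} = \sqrt{9486 - \frac{656}{73}} = \sqrt{\frac{691822}{73}} = \frac{\sqrt{50503006}}{73}$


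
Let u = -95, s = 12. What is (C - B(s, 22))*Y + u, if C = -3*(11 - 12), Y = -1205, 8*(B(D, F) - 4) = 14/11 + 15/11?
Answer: 132625/88 ≈ 1507.1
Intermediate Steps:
B(D, F) = 381/88 (B(D, F) = 4 + (14/11 + 15/11)/8 = 4 + (⅛)*(29/11) = 4 + 29/88 = 381/88)
C = 3 (C = -3*(-1) = 3)
(C - B(s, 22))*Y + u = (3 - 1*381/88)*(-1205) - 95 = (3 - 381/88)*(-1205) - 95 = -117/88*(-1205) - 95 = 140985/88 - 95 = 132625/88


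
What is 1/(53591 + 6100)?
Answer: 1/59691 ≈ 1.6753e-5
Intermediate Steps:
1/(53591 + 6100) = 1/59691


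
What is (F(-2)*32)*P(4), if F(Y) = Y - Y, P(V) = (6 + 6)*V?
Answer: 0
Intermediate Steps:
P(V) = 12*V
F(Y) = 0
(F(-2)*32)*P(4) = (0*32)*(12*4) = 0*48 = 0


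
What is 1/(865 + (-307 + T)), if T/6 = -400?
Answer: -1/1842 ≈ -0.00054289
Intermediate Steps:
T = -2400 (T = 6*(-400) = -2400)
1/(865 + (-307 + T)) = 1/(865 + (-307 - 2400)) = 1/(865 - 2707) = 1/(-1842) = -1/1842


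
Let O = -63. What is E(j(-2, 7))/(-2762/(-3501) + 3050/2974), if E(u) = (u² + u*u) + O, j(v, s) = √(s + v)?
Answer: -275917311/9446119 ≈ -29.210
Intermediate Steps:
E(u) = -63 + 2*u² (E(u) = (u² + u*u) - 63 = (u² + u²) - 63 = 2*u² - 63 = -63 + 2*u²)
E(j(-2, 7))/(-2762/(-3501) + 3050/2974) = (-63 + 2*(√(7 - 2))²)/(-2762/(-3501) + 3050/2974) = (-63 + 2*(√5)²)/(-2762*(-1/3501) + 3050*(1/2974)) = (-63 + 2*5)/(2762/3501 + 1525/1487) = (-63 + 10)/(9446119/5205987) = -53*5205987/9446119 = -275917311/9446119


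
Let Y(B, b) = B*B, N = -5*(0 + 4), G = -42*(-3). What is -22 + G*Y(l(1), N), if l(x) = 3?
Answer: 1112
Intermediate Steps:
G = 126
N = -20 (N = -5*4 = -20)
Y(B, b) = B²
-22 + G*Y(l(1), N) = -22 + 126*3² = -22 + 126*9 = -22 + 1134 = 1112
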